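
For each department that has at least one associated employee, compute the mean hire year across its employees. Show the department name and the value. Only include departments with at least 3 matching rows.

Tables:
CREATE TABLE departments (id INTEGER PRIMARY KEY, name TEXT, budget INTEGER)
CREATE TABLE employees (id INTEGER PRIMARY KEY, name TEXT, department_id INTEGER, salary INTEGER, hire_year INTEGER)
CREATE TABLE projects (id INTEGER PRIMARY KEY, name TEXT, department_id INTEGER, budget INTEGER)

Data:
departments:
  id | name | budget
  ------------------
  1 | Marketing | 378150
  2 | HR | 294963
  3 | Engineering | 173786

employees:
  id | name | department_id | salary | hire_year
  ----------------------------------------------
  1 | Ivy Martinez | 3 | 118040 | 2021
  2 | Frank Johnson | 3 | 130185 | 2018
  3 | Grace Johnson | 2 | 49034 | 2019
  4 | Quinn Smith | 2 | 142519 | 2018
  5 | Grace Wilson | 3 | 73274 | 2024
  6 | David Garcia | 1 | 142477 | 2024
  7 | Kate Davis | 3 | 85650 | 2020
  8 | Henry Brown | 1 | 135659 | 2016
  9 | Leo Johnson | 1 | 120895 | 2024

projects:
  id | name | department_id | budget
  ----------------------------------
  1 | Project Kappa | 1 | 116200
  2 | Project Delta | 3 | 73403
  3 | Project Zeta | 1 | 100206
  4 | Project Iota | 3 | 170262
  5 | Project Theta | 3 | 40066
SELECT p.name, AVG(c.hire_year) AS avg_hire_year FROM employees c JOIN departments p ON c.department_id = p.id GROUP BY p.id, p.name HAVING COUNT(*) >= 3

Execution result:
name | avg_hire_year
Marketing | 2021.33
Engineering | 2020.75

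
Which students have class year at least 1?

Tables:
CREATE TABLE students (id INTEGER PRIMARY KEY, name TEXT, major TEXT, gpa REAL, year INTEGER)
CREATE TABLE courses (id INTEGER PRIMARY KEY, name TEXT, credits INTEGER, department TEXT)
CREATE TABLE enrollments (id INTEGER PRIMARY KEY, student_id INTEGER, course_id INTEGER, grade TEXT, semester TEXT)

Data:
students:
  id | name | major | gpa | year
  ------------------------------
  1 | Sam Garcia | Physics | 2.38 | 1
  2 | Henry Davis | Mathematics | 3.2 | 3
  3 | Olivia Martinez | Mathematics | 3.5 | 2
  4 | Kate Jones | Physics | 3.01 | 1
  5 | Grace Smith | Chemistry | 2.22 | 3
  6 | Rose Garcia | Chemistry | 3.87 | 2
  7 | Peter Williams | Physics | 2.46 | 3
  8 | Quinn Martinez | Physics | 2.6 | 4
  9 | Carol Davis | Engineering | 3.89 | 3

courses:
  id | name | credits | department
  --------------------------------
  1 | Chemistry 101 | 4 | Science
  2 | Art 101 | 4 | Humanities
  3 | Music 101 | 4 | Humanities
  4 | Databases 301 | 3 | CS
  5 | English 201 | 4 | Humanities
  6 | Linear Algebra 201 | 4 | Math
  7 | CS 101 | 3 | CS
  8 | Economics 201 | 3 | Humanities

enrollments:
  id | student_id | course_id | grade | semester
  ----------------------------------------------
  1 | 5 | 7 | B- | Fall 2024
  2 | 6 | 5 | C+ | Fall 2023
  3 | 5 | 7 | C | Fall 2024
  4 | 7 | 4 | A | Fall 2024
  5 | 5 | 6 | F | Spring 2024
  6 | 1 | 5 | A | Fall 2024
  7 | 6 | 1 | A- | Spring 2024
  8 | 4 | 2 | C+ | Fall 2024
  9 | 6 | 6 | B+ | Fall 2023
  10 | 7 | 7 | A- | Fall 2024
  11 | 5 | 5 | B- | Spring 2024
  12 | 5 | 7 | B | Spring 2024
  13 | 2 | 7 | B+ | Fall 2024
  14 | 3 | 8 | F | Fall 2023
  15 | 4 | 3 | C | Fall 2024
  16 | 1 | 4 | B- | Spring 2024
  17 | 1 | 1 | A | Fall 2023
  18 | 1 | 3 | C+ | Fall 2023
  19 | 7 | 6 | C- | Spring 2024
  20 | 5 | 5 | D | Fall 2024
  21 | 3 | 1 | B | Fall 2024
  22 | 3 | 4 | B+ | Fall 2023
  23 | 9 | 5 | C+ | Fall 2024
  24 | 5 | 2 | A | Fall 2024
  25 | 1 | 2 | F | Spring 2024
SELECT name, year FROM students WHERE year >= 1

Execution result:
name | year
Sam Garcia | 1
Henry Davis | 3
Olivia Martinez | 2
Kate Jones | 1
Grace Smith | 3
Rose Garcia | 2
Peter Williams | 3
Quinn Martinez | 4
Carol Davis | 3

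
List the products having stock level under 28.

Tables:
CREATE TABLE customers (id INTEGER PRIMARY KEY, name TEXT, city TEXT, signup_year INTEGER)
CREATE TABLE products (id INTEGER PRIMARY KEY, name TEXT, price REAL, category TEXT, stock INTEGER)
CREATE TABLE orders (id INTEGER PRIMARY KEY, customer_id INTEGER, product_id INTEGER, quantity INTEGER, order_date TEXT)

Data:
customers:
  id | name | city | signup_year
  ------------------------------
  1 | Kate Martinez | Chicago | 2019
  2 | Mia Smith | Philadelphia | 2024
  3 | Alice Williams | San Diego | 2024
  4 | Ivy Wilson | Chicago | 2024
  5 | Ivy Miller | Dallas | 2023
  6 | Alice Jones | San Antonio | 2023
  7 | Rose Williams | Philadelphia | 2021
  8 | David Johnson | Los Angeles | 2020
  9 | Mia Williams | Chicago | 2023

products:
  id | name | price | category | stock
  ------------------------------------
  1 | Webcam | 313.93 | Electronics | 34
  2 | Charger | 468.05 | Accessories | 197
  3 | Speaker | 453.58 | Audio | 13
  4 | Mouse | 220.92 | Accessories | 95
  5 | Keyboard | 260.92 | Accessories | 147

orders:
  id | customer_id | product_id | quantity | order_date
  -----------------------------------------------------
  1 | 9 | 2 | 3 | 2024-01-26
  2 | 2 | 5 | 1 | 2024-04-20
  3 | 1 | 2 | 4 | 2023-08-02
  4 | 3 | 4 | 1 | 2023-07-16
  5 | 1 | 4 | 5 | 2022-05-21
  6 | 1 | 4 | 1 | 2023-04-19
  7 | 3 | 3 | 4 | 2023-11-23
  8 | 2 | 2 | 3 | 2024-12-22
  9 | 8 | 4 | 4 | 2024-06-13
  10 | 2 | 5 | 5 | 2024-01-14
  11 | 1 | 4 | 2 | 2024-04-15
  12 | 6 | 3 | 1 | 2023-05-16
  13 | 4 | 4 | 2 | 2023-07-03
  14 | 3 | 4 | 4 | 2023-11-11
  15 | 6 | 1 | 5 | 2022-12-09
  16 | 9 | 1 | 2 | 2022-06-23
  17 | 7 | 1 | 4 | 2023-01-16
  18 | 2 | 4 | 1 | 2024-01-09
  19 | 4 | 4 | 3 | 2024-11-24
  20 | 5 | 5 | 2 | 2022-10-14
SELECT name, stock FROM products WHERE stock < 28

Execution result:
name | stock
Speaker | 13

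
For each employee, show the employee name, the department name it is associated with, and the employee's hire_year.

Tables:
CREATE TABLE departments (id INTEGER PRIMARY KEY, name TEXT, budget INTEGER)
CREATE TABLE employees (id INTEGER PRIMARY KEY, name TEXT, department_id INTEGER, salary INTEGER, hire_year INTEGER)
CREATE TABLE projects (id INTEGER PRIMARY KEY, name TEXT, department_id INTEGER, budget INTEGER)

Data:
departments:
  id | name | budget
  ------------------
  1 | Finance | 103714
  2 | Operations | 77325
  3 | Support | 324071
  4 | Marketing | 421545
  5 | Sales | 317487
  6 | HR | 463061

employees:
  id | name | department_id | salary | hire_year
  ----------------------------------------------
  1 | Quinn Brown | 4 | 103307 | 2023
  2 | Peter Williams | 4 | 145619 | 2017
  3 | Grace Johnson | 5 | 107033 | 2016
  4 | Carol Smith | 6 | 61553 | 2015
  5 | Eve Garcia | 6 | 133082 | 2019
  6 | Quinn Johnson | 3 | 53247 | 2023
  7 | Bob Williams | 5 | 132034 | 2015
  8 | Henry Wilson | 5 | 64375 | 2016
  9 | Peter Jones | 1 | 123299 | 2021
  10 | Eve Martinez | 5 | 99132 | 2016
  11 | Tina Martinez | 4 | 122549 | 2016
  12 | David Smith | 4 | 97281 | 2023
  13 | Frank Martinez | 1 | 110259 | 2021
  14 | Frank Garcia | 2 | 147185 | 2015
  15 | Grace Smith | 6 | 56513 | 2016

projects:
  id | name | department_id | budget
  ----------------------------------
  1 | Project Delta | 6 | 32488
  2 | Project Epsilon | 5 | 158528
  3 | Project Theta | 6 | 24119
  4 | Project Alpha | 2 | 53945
SELECT c.name, p.name AS department, c.hire_year FROM employees c JOIN departments p ON c.department_id = p.id

Execution result:
name | department | hire_year
Quinn Brown | Marketing | 2023
Peter Williams | Marketing | 2017
Grace Johnson | Sales | 2016
Carol Smith | HR | 2015
Eve Garcia | HR | 2019
Quinn Johnson | Support | 2023
Bob Williams | Sales | 2015
Henry Wilson | Sales | 2016
Peter Jones | Finance | 2021
Eve Martinez | Sales | 2016
Tina Martinez | Marketing | 2016
David Smith | Marketing | 2023
Frank Martinez | Finance | 2021
Frank Garcia | Operations | 2015
Grace Smith | HR | 2016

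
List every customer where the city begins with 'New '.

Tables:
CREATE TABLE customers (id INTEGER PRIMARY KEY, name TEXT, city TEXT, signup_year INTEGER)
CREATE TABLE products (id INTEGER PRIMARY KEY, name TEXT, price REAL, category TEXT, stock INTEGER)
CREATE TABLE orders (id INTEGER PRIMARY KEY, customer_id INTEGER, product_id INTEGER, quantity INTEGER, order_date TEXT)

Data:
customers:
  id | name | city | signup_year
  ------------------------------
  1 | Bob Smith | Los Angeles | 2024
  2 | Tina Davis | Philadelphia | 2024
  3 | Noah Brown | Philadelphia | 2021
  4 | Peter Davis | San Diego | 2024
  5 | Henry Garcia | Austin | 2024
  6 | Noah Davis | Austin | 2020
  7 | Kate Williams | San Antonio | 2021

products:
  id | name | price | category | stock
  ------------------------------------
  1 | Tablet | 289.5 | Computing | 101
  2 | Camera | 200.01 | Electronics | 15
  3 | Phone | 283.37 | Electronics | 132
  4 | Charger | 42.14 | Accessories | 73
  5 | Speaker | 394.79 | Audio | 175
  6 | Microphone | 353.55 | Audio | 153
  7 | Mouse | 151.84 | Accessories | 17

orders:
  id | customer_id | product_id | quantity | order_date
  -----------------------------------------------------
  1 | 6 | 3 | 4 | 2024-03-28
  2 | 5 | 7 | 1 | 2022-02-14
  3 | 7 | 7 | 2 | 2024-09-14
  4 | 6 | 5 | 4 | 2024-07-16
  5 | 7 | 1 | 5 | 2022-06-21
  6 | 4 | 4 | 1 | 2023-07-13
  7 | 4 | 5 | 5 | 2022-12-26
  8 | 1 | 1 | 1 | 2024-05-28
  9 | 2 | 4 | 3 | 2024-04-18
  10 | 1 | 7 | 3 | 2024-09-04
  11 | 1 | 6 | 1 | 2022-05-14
SELECT name, city FROM customers WHERE city LIKE 'New %'

Execution result:
(no rows)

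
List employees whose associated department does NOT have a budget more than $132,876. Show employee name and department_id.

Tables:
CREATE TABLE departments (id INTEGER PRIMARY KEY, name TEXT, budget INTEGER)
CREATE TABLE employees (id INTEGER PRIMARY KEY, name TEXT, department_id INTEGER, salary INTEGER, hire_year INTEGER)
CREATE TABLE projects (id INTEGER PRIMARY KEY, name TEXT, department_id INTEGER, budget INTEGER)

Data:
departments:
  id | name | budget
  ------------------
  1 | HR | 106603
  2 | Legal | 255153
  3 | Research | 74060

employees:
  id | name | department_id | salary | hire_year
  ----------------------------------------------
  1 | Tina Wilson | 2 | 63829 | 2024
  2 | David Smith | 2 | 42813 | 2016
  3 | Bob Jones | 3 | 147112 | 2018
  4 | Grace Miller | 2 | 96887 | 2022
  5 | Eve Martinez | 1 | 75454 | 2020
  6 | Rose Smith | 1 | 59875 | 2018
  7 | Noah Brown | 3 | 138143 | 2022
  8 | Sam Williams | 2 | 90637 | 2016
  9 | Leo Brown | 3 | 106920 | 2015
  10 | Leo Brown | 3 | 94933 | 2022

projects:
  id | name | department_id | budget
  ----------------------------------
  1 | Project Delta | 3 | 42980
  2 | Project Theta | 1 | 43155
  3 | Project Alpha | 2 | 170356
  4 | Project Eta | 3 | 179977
SELECT name, department_id FROM employees WHERE department_id NOT IN (SELECT id FROM departments WHERE budget > 132876)

Execution result:
name | department_id
Bob Jones | 3
Eve Martinez | 1
Rose Smith | 1
Noah Brown | 3
Leo Brown | 3
Leo Brown | 3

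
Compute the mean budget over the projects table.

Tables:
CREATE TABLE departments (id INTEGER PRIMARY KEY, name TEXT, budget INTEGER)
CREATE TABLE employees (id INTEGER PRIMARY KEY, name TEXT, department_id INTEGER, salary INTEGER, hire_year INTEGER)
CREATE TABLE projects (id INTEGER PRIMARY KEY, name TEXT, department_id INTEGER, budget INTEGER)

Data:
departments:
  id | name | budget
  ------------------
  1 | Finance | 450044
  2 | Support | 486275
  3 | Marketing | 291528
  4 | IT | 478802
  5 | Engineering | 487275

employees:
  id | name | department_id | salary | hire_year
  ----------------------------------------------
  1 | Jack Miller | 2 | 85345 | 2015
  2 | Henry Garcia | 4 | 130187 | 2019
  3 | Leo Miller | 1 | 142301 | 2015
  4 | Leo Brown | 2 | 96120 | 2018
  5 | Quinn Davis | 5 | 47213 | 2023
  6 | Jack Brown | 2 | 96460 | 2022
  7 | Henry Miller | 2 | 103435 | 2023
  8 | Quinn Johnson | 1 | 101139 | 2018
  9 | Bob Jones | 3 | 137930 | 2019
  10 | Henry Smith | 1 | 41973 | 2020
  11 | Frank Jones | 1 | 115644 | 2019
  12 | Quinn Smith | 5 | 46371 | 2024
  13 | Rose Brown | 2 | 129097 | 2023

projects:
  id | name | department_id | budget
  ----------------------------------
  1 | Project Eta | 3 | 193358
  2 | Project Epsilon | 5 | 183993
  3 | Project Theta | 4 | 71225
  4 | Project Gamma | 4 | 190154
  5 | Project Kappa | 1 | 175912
SELECT AVG(budget) FROM projects

Execution result:
162928.40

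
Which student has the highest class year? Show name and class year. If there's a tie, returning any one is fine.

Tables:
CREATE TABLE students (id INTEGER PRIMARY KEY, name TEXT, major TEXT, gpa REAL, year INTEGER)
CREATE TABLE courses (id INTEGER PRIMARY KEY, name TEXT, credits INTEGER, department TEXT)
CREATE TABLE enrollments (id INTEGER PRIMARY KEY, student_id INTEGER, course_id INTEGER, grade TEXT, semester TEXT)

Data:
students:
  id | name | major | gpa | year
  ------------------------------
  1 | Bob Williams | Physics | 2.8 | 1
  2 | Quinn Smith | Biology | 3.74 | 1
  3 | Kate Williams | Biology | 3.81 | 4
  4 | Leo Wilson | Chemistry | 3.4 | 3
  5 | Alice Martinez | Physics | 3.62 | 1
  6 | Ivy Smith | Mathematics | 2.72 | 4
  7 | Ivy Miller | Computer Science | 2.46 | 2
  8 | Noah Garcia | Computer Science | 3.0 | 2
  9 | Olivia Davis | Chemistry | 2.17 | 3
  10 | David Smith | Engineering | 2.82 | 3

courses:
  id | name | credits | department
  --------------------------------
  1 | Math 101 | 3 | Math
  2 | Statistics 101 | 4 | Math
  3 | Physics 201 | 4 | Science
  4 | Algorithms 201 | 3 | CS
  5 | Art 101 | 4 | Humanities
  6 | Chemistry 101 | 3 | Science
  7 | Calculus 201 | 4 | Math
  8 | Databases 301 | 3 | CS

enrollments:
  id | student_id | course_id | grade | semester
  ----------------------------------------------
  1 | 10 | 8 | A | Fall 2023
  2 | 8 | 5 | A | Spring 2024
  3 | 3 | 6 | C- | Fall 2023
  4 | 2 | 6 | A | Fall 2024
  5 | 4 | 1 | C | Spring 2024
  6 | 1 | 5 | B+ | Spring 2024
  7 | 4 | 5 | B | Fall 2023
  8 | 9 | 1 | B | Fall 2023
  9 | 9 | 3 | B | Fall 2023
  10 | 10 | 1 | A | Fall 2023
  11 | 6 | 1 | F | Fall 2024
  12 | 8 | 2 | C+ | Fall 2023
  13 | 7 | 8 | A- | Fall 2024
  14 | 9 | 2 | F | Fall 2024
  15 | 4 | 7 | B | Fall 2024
SELECT name, year FROM students ORDER BY year DESC LIMIT 1

Execution result:
name | year
Kate Williams | 4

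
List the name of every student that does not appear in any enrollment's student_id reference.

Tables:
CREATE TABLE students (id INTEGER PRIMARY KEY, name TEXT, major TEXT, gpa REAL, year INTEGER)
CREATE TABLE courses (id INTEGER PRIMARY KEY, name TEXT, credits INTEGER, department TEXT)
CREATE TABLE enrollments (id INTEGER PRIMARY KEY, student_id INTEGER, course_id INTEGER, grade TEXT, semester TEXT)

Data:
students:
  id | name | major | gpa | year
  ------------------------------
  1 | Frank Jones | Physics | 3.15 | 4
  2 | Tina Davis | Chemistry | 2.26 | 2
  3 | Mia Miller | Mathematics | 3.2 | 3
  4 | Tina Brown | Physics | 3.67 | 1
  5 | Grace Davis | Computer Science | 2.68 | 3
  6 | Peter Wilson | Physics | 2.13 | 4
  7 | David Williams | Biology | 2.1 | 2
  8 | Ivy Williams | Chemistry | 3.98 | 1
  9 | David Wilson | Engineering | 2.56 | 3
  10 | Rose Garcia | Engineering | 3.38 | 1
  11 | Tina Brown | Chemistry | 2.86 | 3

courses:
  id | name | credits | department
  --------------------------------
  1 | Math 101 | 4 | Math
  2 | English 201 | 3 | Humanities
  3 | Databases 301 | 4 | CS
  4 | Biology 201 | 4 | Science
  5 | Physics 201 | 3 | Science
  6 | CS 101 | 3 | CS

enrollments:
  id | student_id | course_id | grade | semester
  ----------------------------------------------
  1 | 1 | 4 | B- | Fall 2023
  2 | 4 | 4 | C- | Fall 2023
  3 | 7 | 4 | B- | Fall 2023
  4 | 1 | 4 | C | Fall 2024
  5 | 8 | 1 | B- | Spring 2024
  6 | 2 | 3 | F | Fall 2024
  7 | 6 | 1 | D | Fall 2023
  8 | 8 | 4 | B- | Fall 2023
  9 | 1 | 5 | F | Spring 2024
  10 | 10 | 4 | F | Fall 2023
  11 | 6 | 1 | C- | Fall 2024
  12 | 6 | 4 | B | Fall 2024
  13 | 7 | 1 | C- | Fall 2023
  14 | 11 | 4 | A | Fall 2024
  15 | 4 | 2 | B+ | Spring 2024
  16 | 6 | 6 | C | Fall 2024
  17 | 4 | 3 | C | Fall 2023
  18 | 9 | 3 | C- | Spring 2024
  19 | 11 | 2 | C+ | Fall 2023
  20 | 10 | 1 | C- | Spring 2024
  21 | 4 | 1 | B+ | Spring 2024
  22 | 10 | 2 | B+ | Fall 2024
SELECT p.name FROM students p LEFT JOIN enrollments c ON c.student_id = p.id WHERE c.id IS NULL

Execution result:
name
Mia Miller
Grace Davis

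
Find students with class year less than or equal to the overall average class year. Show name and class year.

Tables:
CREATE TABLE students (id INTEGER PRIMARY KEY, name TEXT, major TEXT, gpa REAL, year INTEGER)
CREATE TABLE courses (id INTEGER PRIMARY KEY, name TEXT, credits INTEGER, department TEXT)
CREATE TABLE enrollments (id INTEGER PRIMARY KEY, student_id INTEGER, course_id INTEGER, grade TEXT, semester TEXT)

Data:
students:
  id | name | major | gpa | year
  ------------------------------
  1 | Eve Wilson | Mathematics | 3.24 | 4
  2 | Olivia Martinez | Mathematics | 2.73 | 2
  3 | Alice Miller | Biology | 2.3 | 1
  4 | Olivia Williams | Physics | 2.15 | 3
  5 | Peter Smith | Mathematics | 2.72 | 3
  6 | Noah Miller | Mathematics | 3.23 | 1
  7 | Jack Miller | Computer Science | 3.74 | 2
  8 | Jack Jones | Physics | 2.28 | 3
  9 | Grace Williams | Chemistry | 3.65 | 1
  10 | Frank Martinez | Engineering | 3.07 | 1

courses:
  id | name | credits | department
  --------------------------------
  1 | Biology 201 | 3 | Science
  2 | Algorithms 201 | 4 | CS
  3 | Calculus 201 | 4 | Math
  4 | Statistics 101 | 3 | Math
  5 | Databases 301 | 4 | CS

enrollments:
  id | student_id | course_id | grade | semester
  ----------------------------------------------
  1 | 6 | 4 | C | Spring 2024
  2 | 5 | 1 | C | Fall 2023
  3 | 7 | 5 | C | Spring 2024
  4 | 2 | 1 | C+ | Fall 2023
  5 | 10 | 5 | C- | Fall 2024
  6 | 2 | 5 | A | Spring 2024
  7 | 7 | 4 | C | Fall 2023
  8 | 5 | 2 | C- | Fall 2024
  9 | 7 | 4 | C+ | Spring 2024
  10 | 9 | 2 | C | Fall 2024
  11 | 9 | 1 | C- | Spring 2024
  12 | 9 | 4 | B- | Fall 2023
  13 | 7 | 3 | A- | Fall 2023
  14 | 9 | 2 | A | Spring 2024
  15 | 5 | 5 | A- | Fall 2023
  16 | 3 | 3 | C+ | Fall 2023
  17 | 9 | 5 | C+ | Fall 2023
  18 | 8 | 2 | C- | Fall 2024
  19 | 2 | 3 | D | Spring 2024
SELECT name, year FROM students WHERE year <= (SELECT AVG(year) FROM students)

Execution result:
name | year
Olivia Martinez | 2
Alice Miller | 1
Noah Miller | 1
Jack Miller | 2
Grace Williams | 1
Frank Martinez | 1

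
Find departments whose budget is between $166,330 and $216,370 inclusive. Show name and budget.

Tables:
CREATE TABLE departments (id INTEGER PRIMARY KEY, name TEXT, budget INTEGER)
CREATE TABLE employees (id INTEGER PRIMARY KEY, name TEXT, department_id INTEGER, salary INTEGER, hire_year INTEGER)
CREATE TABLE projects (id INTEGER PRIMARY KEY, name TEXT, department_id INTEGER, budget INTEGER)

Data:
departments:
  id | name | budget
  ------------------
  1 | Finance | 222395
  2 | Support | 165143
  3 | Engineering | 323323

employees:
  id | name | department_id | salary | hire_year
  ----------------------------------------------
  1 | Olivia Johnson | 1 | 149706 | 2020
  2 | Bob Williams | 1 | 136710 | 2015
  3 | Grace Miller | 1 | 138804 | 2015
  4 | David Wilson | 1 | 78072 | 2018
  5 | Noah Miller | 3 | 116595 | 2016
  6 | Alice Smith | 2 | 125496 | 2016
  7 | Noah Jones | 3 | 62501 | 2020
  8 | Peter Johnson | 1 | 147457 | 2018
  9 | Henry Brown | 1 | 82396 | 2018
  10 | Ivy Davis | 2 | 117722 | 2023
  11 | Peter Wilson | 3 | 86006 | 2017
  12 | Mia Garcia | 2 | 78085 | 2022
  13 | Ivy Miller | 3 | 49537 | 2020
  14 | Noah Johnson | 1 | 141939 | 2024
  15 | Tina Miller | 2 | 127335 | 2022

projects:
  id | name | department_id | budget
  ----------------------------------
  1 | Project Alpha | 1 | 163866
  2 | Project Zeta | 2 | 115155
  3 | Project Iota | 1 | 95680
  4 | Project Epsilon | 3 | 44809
SELECT name, budget FROM departments WHERE budget BETWEEN 166330 AND 216370

Execution result:
(no rows)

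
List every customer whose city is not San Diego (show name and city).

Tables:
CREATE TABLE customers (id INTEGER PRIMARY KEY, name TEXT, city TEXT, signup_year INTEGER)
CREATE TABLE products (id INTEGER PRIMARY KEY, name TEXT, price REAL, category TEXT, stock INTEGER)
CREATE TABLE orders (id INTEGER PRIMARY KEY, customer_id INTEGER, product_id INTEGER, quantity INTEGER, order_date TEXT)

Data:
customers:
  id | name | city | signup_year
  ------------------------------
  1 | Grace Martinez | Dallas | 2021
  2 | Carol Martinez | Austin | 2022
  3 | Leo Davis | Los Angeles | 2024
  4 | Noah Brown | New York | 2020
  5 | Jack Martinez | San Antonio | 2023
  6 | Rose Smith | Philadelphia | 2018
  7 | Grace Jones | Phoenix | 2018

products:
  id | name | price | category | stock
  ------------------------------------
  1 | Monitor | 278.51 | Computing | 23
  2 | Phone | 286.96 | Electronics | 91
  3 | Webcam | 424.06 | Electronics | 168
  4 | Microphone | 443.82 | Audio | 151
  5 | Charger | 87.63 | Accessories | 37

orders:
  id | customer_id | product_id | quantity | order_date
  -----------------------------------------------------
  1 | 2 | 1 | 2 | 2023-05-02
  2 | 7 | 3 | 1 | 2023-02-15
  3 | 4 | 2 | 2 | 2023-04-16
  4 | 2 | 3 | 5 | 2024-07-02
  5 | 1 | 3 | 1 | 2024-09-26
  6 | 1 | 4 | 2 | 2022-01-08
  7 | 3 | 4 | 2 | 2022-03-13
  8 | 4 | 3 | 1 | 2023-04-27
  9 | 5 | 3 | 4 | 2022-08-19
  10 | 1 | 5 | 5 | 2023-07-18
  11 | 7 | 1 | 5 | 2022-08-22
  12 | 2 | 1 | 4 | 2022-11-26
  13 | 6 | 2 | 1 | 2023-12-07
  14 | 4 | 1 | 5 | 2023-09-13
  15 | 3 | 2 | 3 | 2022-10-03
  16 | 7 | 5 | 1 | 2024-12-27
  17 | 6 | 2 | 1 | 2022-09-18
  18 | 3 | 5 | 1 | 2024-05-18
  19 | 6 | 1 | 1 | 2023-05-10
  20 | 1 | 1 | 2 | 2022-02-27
SELECT name, city FROM customers WHERE city <> 'San Diego'

Execution result:
name | city
Grace Martinez | Dallas
Carol Martinez | Austin
Leo Davis | Los Angeles
Noah Brown | New York
Jack Martinez | San Antonio
Rose Smith | Philadelphia
Grace Jones | Phoenix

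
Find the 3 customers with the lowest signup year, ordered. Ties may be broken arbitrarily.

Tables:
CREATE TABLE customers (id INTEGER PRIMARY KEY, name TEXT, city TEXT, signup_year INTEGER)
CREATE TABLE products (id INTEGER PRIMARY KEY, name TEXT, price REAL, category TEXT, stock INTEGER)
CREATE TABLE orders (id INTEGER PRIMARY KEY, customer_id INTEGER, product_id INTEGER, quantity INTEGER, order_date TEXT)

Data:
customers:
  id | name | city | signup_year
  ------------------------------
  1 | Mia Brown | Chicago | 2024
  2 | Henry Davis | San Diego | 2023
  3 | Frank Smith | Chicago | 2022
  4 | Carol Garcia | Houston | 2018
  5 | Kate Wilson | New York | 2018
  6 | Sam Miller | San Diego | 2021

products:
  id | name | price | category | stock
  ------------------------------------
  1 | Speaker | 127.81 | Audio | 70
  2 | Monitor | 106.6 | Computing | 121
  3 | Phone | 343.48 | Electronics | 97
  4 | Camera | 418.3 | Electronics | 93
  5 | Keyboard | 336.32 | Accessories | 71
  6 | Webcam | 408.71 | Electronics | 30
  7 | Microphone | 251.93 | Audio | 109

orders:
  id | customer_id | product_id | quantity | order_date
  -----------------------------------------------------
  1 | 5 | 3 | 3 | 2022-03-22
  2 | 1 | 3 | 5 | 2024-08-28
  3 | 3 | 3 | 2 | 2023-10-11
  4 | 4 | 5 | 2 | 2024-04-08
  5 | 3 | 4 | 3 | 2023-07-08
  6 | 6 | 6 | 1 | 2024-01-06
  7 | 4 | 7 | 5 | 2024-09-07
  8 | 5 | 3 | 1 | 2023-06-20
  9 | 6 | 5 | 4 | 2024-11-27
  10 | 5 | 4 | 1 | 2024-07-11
SELECT name, signup_year FROM customers ORDER BY signup_year ASC LIMIT 3

Execution result:
name | signup_year
Carol Garcia | 2018
Kate Wilson | 2018
Sam Miller | 2021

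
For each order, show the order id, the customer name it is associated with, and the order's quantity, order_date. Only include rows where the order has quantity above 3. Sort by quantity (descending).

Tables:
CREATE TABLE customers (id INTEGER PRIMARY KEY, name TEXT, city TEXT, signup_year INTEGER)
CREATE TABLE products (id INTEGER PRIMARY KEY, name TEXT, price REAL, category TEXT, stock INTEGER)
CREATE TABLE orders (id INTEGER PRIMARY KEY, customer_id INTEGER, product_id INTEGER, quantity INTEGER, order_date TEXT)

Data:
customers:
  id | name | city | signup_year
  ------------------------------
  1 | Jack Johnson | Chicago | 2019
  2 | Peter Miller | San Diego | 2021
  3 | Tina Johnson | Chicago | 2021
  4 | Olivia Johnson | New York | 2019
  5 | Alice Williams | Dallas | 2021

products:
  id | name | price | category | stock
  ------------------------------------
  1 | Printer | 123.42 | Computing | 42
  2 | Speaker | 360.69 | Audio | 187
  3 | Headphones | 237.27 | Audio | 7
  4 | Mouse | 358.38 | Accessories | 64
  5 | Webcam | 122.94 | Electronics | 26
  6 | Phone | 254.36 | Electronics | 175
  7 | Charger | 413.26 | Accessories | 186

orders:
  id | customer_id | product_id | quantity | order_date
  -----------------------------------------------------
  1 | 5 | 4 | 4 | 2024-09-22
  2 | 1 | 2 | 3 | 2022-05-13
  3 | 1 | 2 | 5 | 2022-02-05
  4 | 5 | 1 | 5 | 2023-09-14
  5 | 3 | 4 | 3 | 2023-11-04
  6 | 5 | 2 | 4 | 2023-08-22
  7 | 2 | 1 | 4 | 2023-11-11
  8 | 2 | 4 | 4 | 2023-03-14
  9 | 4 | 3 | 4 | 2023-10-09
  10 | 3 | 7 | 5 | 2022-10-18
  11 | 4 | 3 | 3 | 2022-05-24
SELECT c.id, p.name AS customer, c.quantity, c.order_date FROM orders c JOIN customers p ON c.customer_id = p.id WHERE c.quantity > 3 ORDER BY c.quantity DESC

Execution result:
id | customer | quantity | order_date
3 | Jack Johnson | 5 | 2022-02-05
4 | Alice Williams | 5 | 2023-09-14
10 | Tina Johnson | 5 | 2022-10-18
1 | Alice Williams | 4 | 2024-09-22
6 | Alice Williams | 4 | 2023-08-22
7 | Peter Miller | 4 | 2023-11-11
8 | Peter Miller | 4 | 2023-03-14
9 | Olivia Johnson | 4 | 2023-10-09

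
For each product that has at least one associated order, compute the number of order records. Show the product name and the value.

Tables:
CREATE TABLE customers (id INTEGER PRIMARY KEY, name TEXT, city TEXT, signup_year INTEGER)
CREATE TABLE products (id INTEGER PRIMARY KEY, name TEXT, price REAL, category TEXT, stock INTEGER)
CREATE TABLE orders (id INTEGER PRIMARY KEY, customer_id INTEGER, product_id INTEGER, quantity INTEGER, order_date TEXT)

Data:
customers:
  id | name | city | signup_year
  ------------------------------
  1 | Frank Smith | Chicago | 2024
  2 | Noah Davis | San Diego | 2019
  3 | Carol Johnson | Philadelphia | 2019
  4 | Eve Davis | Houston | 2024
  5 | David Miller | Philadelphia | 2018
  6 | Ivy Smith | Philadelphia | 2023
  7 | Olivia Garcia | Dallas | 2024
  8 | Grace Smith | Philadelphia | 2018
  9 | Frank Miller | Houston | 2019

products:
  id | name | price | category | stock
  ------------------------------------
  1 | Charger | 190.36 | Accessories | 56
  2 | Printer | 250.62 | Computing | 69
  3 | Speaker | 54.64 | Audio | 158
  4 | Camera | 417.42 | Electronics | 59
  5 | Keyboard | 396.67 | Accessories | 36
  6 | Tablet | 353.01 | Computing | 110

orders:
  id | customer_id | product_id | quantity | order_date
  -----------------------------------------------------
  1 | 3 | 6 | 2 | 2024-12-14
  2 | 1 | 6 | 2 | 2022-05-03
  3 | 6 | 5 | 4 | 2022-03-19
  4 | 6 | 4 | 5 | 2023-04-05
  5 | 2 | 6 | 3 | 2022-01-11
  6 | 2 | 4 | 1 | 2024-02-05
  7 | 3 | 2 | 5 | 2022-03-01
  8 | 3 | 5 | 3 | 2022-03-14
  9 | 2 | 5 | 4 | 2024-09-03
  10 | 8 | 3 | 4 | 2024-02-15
SELECT p.name, COUNT(*) AS n FROM orders c JOIN products p ON c.product_id = p.id GROUP BY p.id, p.name

Execution result:
name | n
Printer | 1
Speaker | 1
Camera | 2
Keyboard | 3
Tablet | 3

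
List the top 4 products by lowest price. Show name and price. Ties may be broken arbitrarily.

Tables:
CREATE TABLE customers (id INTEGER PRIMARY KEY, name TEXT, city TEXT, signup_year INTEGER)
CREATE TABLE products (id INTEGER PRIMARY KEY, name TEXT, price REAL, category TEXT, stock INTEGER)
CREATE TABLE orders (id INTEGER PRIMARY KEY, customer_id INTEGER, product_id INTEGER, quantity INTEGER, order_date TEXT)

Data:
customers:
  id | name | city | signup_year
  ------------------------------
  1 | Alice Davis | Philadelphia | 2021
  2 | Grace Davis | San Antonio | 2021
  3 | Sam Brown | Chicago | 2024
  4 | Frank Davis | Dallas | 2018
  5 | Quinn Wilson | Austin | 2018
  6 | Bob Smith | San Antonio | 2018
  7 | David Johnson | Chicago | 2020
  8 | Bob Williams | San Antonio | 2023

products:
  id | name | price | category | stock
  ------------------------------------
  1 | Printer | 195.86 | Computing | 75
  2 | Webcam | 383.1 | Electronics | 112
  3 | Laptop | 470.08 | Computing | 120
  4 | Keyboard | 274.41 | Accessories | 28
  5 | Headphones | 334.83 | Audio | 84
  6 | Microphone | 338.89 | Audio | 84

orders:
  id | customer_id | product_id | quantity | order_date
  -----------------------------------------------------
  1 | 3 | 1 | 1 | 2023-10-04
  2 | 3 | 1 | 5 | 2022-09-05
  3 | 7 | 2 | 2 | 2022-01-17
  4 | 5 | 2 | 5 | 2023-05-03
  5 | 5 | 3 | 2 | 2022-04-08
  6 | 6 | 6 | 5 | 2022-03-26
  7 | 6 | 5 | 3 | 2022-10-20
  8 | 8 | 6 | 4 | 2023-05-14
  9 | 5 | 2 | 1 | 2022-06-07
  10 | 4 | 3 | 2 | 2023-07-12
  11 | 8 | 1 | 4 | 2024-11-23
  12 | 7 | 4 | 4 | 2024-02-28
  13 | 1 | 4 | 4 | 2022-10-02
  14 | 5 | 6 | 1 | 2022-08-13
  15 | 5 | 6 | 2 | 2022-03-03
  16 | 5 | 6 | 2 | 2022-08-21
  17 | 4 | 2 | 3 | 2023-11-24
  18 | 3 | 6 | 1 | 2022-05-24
SELECT name, price FROM products ORDER BY price ASC LIMIT 4

Execution result:
name | price
Printer | 195.86
Keyboard | 274.41
Headphones | 334.83
Microphone | 338.89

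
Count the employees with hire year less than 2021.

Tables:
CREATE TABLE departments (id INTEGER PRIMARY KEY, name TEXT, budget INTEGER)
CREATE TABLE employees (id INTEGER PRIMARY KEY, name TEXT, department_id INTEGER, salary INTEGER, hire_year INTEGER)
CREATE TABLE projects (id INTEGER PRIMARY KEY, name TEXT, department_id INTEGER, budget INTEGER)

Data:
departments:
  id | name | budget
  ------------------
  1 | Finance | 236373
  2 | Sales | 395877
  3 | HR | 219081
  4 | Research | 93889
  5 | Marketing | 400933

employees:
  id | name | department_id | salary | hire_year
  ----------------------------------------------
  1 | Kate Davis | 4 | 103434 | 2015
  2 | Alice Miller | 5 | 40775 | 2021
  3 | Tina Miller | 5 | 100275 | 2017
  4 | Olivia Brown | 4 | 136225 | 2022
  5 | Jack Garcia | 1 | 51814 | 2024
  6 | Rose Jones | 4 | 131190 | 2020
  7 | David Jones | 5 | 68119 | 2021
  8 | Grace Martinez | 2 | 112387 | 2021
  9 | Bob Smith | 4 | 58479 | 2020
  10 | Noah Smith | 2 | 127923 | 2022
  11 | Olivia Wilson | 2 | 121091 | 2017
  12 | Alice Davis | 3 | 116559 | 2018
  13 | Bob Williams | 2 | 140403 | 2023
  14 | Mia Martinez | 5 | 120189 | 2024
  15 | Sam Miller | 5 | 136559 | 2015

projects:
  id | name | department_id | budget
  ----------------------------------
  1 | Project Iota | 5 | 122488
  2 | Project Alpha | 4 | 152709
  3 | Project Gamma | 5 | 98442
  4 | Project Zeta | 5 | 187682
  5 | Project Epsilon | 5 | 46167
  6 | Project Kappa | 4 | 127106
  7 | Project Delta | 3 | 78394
SELECT COUNT(*) FROM employees WHERE hire_year < 2021

Execution result:
7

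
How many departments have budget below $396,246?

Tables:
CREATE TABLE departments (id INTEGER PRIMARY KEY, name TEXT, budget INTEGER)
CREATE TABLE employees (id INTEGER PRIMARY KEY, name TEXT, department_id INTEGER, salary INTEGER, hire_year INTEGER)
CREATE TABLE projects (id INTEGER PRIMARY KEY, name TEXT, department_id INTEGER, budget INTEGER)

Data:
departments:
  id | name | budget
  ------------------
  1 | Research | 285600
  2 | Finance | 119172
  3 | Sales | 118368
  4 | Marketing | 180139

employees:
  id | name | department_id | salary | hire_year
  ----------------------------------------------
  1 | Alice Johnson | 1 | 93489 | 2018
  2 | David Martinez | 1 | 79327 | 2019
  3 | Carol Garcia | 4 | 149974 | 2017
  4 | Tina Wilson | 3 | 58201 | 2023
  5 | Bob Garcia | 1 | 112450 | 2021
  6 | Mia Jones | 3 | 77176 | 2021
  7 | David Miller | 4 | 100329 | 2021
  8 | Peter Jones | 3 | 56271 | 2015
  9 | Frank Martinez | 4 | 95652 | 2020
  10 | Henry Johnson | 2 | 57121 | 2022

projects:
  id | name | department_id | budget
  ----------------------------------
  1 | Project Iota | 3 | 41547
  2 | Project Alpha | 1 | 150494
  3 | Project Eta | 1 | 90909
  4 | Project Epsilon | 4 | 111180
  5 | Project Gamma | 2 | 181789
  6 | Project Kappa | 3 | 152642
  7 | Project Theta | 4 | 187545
SELECT COUNT(*) FROM departments WHERE budget < 396246

Execution result:
4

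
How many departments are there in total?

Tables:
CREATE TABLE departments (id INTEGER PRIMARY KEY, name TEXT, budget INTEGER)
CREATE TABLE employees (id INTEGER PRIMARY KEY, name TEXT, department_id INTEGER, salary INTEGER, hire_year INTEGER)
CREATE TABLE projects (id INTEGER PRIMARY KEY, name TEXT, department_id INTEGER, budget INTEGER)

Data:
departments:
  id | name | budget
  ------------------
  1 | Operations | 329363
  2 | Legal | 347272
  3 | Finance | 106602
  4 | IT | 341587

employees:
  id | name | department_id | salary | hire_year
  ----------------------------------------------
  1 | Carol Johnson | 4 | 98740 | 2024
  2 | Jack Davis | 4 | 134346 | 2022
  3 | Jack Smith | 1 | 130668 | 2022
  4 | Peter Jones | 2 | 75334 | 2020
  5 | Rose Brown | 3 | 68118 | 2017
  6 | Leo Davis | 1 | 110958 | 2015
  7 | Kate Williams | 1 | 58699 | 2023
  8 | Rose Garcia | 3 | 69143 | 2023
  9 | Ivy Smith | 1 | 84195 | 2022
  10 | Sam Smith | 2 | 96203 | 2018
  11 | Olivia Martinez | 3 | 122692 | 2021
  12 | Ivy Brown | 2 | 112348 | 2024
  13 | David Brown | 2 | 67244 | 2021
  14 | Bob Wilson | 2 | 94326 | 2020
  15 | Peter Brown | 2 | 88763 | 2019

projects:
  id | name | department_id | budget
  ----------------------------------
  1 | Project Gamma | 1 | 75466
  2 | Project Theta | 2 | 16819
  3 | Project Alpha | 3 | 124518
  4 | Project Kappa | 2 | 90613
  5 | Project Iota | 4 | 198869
SELECT COUNT(*) FROM departments

Execution result:
4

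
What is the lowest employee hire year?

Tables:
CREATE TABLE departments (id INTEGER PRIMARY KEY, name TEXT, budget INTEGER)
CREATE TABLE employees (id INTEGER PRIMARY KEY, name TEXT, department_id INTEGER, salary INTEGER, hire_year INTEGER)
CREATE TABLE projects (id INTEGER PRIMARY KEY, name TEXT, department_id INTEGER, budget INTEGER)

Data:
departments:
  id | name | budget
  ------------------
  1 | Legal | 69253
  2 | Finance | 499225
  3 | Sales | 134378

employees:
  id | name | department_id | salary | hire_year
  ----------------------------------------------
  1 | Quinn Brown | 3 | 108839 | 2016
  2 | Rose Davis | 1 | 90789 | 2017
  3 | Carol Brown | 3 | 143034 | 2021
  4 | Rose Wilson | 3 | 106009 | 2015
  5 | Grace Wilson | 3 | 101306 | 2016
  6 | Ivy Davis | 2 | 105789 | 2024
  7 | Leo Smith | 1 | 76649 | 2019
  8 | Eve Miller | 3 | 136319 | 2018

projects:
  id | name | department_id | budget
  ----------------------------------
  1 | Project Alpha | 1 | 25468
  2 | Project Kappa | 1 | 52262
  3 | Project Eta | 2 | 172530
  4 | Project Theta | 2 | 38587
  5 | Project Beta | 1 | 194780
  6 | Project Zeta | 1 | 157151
SELECT MIN(hire_year) FROM employees

Execution result:
2015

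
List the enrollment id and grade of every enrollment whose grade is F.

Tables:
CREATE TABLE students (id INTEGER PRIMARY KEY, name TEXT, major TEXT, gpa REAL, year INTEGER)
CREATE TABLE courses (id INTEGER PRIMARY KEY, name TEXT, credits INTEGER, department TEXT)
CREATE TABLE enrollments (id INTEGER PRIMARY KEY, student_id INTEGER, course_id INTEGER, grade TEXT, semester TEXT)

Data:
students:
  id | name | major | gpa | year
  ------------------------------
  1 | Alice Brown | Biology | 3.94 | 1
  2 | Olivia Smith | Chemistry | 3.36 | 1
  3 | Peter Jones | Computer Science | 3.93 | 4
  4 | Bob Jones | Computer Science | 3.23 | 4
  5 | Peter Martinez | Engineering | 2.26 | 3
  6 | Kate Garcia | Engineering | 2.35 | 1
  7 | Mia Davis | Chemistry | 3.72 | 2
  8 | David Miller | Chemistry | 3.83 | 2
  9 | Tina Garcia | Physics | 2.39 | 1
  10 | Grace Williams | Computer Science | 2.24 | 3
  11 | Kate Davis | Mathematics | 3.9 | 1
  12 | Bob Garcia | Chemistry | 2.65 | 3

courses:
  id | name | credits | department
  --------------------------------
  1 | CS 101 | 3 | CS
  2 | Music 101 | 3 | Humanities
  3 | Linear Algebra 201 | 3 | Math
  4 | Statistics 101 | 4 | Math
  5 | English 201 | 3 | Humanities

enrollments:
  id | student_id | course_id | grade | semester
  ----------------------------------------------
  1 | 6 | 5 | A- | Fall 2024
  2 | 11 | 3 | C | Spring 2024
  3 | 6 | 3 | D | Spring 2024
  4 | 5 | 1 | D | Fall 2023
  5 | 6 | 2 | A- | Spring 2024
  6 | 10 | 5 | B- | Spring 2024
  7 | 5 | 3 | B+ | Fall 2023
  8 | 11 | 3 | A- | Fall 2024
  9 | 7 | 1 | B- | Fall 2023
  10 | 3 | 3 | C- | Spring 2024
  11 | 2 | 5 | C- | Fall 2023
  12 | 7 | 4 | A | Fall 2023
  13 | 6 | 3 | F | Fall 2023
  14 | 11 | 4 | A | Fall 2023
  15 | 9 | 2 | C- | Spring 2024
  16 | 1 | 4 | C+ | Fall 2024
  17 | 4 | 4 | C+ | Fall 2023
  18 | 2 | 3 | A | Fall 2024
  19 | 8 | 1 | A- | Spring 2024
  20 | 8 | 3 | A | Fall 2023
SELECT id, grade FROM enrollments WHERE grade = 'F'

Execution result:
id | grade
13 | F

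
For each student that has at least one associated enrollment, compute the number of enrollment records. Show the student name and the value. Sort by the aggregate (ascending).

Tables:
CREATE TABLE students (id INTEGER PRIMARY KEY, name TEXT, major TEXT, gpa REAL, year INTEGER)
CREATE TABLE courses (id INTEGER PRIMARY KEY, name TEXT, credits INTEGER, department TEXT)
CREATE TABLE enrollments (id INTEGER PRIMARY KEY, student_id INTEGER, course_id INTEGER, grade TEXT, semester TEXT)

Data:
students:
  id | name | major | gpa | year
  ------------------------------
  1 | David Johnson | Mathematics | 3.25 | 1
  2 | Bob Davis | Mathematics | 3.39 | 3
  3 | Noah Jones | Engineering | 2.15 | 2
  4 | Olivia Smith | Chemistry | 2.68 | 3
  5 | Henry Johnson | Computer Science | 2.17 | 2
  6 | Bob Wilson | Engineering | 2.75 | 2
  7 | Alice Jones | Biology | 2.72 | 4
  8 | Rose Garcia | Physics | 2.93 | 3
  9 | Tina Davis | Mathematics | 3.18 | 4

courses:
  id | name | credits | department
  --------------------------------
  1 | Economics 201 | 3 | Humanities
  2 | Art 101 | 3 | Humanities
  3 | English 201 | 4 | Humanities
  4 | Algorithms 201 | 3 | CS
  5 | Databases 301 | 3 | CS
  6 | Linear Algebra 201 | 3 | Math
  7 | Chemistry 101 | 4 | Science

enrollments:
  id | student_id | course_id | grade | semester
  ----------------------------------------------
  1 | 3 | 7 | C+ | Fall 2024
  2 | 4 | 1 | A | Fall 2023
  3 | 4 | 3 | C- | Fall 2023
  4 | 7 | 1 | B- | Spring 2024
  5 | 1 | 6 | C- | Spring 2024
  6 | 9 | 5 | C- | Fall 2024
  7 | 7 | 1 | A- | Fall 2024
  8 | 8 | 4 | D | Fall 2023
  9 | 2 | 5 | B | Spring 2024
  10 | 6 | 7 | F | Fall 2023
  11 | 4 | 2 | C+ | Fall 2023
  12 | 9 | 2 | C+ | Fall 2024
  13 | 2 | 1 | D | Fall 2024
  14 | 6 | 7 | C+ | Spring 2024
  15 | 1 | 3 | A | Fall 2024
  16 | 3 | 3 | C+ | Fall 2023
SELECT p.name, COUNT(*) AS n FROM enrollments c JOIN students p ON c.student_id = p.id GROUP BY p.id, p.name ORDER BY n ASC

Execution result:
name | n
Rose Garcia | 1
David Johnson | 2
Bob Davis | 2
Noah Jones | 2
Bob Wilson | 2
Alice Jones | 2
Tina Davis | 2
Olivia Smith | 3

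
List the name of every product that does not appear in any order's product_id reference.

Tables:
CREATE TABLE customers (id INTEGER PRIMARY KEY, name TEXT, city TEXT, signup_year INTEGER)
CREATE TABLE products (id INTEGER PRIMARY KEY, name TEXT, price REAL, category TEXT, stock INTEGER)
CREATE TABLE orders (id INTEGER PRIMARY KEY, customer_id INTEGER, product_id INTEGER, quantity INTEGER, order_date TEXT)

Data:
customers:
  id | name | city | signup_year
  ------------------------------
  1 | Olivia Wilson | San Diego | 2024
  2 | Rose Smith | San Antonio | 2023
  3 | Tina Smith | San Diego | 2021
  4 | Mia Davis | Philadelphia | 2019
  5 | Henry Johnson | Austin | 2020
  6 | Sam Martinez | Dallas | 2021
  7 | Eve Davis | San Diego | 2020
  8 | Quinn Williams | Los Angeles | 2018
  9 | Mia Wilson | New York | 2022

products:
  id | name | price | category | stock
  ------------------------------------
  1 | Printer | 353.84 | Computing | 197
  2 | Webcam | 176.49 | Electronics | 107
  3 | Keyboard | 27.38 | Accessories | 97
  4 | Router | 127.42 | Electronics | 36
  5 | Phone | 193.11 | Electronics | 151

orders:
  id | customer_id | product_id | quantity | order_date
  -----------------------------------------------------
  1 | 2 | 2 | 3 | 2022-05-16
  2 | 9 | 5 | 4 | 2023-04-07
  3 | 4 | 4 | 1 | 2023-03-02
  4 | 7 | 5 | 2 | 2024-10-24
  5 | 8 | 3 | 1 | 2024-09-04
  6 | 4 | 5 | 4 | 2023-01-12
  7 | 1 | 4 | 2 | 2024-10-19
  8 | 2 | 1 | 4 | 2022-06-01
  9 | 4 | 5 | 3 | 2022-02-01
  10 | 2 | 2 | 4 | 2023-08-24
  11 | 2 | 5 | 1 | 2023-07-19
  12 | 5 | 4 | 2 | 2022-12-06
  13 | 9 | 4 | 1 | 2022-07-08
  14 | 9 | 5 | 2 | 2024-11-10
SELECT p.name FROM products p LEFT JOIN orders c ON c.product_id = p.id WHERE c.id IS NULL

Execution result:
(no rows)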